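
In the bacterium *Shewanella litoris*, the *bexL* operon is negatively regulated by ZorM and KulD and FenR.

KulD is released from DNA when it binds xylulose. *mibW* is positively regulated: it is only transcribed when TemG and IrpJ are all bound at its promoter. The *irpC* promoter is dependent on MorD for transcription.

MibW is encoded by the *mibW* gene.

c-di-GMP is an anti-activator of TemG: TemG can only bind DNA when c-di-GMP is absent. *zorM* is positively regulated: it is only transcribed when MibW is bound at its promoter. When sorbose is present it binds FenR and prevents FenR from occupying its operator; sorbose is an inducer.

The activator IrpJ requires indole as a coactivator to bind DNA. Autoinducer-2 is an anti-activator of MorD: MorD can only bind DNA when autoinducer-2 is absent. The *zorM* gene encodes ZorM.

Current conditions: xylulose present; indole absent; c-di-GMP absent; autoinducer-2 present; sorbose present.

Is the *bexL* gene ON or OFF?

ON

c-di-GMP is absent, so TemG is active.
Indole is absent, so IrpJ is inactive.
Required activator IrpJ is absent, so *mibW* is not transcribed.
So MibW is not produced.
Required activator MibW is absent, so *zorM* is not transcribed.
So ZorM is not produced.
Xylulose is present, so KulD is inactive.
Sorbose is present, so FenR is inactive.
With no repressor bound, *bexL* is transcribed.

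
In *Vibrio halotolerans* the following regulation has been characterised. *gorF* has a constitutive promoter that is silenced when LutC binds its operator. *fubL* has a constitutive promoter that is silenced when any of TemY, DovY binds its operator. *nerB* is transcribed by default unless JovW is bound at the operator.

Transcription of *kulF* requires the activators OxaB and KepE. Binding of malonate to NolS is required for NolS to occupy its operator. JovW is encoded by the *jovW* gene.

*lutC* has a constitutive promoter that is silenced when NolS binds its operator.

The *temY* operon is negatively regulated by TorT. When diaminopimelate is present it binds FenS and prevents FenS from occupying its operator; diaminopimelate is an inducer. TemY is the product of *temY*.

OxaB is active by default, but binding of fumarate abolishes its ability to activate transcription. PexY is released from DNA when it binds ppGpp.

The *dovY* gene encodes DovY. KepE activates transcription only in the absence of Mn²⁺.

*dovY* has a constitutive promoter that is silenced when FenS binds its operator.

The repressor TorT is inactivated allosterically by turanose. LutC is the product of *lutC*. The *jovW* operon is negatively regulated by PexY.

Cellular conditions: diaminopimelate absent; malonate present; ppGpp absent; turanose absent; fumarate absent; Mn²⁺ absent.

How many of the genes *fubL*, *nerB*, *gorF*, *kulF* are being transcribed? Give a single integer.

4

Turanose is absent, so TorT is active.
With repressor TorT bound, *temY* is not transcribed.
So TemY is not produced.
Diaminopimelate is absent, so FenS is active.
With repressor FenS bound, *dovY* is not transcribed.
So DovY is not produced.
With no repressor bound, *fubL* is transcribed.
→ *fubL* is ON.
ppGpp is absent, so PexY is active.
With repressor PexY bound, *jovW* is not transcribed.
So JovW is not produced.
With no repressor bound, *nerB* is transcribed.
→ *nerB* is ON.
Malonate is present, so NolS is active.
With repressor NolS bound, *lutC* is not transcribed.
So LutC is not produced.
With no repressor bound, *gorF* is transcribed.
→ *gorF* is ON.
Fumarate is absent, so OxaB is active.
Mn²⁺ is absent, so KepE is active.
No repressor is bound and OxaB and KepE are active, so *kulF* is transcribed.
→ *kulF* is ON.
4 of the 4 genes are transcribed.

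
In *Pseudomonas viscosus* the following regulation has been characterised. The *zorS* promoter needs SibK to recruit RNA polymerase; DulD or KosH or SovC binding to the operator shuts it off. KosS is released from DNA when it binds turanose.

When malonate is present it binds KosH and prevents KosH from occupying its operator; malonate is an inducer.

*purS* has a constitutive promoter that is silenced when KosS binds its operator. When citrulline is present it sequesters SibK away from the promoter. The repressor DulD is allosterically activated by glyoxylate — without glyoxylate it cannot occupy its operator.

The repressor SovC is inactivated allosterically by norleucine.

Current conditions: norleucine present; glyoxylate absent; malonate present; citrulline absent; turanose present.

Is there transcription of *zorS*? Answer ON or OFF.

Glyoxylate is absent, so DulD is inactive.
Citrulline is absent, so SibK is active.
Malonate is present, so KosH is inactive.
Norleucine is present, so SovC is inactive.
No repressor is bound and SibK is active, so *zorS* is transcribed.

ON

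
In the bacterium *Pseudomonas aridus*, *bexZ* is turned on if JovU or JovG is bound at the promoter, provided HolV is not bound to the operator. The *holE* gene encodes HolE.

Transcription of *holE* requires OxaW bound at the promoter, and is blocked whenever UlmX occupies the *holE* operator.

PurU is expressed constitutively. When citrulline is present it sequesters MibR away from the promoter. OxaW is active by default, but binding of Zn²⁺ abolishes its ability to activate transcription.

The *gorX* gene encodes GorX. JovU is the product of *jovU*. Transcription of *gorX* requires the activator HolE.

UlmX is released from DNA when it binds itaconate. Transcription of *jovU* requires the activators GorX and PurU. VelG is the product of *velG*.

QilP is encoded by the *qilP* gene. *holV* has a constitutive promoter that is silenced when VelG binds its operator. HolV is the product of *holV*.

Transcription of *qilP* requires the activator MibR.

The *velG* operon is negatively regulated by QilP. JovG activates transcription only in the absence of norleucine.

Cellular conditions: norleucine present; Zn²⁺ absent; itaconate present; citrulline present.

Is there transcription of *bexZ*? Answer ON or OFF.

ON

Citrulline is present, so MibR is inactive.
Required activator MibR is absent, so *qilP* is not transcribed.
So QilP is not produced.
With no repressor bound, *velG* is transcribed.
So VelG is produced and active.
With repressor VelG bound, *holV* is not transcribed.
So HolV is not produced.
Zn²⁺ is absent, so OxaW is active.
Itaconate is present, so UlmX is inactive.
No repressor is bound and OxaW is active, so *holE* is transcribed.
So HolE is produced and active.
No repressor is bound and HolE is active, so *gorX* is transcribed.
So GorX is produced and active.
PurU is produced constitutively and is active.
No repressor is bound and GorX and PurU are active, so *jovU* is transcribed.
So JovU is produced and active.
Norleucine is present, so JovG is inactive.
Activator JovU is present, so *bexZ* is transcribed.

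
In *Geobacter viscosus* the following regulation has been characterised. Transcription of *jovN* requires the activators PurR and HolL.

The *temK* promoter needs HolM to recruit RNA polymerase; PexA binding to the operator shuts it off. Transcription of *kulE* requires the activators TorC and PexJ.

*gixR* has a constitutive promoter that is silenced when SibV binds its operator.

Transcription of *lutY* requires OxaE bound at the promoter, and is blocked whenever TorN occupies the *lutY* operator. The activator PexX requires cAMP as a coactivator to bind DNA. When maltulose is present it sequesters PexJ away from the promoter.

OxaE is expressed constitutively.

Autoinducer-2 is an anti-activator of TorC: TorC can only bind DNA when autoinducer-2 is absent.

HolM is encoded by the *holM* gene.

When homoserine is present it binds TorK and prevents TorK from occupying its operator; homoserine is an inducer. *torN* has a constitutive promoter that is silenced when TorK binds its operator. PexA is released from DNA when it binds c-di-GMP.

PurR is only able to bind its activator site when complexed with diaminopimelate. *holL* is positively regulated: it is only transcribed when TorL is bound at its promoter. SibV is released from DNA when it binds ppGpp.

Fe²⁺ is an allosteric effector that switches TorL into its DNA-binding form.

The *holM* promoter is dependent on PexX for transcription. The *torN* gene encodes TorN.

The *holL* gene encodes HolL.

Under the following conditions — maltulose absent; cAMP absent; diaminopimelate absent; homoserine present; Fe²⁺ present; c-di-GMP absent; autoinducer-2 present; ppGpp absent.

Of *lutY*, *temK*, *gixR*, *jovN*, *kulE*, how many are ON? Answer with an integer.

0

OxaE is produced constitutively and is active.
Homoserine is present, so TorK is inactive.
With no repressor bound, *torN* is transcribed.
So TorN is produced and active.
With repressor TorN bound, *lutY* is not transcribed.
→ *lutY* is OFF.
cAMP is absent, so PexX is inactive.
Required activator PexX is absent, so *holM* is not transcribed.
So HolM is not produced.
c-di-GMP is absent, so PexA is active.
With repressor PexA bound, *temK* is not transcribed.
→ *temK* is OFF.
ppGpp is absent, so SibV is active.
With repressor SibV bound, *gixR* is not transcribed.
→ *gixR* is OFF.
Diaminopimelate is absent, so PurR is inactive.
Fe²⁺ is present, so TorL is active.
No repressor is bound and TorL is active, so *holL* is transcribed.
So HolL is produced and active.
Required activator PurR is absent, so *jovN* is not transcribed.
→ *jovN* is OFF.
Autoinducer-2 is present, so TorC is inactive.
Maltulose is absent, so PexJ is active.
Required activator TorC is absent, so *kulE* is not transcribed.
→ *kulE* is OFF.
0 of the 5 genes are transcribed.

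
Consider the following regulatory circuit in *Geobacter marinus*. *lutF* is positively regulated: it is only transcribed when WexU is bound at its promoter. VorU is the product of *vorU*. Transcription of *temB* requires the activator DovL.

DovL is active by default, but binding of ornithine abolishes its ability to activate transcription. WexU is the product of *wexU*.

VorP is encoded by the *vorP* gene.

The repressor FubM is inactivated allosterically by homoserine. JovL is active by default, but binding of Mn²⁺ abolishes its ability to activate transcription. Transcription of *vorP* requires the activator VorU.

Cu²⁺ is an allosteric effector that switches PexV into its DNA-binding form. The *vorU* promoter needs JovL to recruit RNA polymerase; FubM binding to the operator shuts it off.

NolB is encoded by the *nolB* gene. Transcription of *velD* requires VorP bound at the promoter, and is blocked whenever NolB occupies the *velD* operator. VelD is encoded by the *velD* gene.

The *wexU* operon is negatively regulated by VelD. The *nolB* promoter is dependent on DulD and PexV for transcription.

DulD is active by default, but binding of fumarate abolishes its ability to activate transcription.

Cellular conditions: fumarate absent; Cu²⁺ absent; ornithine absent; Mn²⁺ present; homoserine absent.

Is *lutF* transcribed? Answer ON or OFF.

Mn²⁺ is present, so JovL is inactive.
Homoserine is absent, so FubM is active.
With repressor FubM bound, *vorU* is not transcribed.
So VorU is not produced.
Required activator VorU is absent, so *vorP* is not transcribed.
So VorP is not produced.
Fumarate is absent, so DulD is active.
Cu²⁺ is absent, so PexV is inactive.
Required activator PexV is absent, so *nolB* is not transcribed.
So NolB is not produced.
Required activator VorP is absent, so *velD* is not transcribed.
So VelD is not produced.
With no repressor bound, *wexU* is transcribed.
So WexU is produced and active.
No repressor is bound and WexU is active, so *lutF* is transcribed.

ON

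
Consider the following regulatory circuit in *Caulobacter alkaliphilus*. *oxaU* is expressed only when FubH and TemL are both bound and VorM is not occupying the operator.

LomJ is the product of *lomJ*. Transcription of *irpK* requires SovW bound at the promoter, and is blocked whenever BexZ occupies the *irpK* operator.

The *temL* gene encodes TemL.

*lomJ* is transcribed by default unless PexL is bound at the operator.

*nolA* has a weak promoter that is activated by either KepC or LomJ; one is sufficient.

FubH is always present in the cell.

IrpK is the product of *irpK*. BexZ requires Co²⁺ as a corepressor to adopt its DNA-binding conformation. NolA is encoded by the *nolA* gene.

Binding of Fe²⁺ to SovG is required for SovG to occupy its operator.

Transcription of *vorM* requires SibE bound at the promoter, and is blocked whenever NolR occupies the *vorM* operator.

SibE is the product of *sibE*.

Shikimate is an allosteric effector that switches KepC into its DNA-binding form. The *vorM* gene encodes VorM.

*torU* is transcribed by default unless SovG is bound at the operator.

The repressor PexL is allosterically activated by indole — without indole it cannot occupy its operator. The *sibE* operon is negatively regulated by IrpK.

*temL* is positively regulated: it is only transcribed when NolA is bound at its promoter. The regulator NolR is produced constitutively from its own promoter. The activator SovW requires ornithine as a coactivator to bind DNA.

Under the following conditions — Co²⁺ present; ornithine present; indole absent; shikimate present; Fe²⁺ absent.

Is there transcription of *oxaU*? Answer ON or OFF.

ON

Co²⁺ is present, so BexZ is active.
Ornithine is present, so SovW is active.
With repressor BexZ bound, *irpK* is not transcribed.
So IrpK is not produced.
With no repressor bound, *sibE* is transcribed.
So SibE is produced and active.
NolR is produced constitutively and is active.
With repressor NolR bound, *vorM* is not transcribed.
So VorM is not produced.
FubH is produced constitutively and is active.
Shikimate is present, so KepC is active.
Indole is absent, so PexL is inactive.
With no repressor bound, *lomJ* is transcribed.
So LomJ is produced and active.
Activator KepC is present, so *nolA* is transcribed.
So NolA is produced and active.
No repressor is bound and NolA is active, so *temL* is transcribed.
So TemL is produced and active.
No repressor is bound and FubH and TemL are active, so *oxaU* is transcribed.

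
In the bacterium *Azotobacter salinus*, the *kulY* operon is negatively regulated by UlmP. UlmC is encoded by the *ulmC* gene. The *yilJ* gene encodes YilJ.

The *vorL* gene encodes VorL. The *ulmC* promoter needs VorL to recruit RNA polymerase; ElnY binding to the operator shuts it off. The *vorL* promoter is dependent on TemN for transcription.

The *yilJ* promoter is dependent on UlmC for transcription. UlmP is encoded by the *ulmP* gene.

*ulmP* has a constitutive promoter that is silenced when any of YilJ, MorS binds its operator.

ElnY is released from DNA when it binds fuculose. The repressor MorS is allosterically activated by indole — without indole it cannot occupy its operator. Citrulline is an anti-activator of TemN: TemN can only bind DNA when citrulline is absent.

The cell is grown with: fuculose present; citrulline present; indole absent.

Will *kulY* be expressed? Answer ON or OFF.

Citrulline is present, so TemN is inactive.
Required activator TemN is absent, so *vorL* is not transcribed.
So VorL is not produced.
Fuculose is present, so ElnY is inactive.
Required activator VorL is absent, so *ulmC* is not transcribed.
So UlmC is not produced.
Required activator UlmC is absent, so *yilJ* is not transcribed.
So YilJ is not produced.
Indole is absent, so MorS is inactive.
With no repressor bound, *ulmP* is transcribed.
So UlmP is produced and active.
With repressor UlmP bound, *kulY* is not transcribed.

OFF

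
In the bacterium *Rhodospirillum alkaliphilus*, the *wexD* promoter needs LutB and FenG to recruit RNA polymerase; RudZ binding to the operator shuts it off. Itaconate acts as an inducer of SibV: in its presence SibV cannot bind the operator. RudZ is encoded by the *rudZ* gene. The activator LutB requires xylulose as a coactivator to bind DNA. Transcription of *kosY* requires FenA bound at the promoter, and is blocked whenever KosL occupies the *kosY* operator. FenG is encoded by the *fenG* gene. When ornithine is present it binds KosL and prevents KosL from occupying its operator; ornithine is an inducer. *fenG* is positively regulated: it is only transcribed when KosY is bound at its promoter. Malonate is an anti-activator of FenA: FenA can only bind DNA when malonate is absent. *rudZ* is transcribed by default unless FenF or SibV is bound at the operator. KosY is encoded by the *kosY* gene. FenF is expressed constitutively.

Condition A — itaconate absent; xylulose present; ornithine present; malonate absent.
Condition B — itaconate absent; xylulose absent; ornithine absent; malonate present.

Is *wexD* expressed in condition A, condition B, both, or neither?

A only

Condition A:
FenF is produced constitutively and is active.
Itaconate is absent, so SibV is active.
With repressor FenF bound, *rudZ* is not transcribed.
So RudZ is not produced.
Xylulose is present, so LutB is active.
Ornithine is present, so KosL is inactive.
Malonate is absent, so FenA is active.
No repressor is bound and FenA is active, so *kosY* is transcribed.
So KosY is produced and active.
No repressor is bound and KosY is active, so *fenG* is transcribed.
So FenG is produced and active.
No repressor is bound and LutB and FenG are active, so *wexD* is transcribed.
→ *wexD* is ON in A.
Condition B:
FenF is produced constitutively and is active.
Itaconate is absent, so SibV is active.
With repressor FenF bound, *rudZ* is not transcribed.
So RudZ is not produced.
Xylulose is absent, so LutB is inactive.
Ornithine is absent, so KosL is active.
Malonate is present, so FenA is inactive.
With repressor KosL bound, *kosY* is not transcribed.
So KosY is not produced.
Required activator KosY is absent, so *fenG* is not transcribed.
So FenG is not produced.
Required activator LutB is absent, so *wexD* is not transcribed.
→ *wexD* is OFF in B.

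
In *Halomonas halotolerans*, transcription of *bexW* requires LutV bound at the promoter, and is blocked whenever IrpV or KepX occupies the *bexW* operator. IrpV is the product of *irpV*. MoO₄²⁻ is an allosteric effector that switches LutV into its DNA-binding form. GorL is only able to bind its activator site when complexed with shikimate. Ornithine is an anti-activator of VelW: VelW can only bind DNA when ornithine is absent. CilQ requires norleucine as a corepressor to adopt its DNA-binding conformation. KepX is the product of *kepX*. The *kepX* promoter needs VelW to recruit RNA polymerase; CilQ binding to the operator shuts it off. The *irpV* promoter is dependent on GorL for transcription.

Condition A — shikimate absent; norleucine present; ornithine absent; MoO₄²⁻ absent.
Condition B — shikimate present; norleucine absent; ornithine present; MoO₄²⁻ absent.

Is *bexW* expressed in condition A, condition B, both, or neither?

Condition A:
Shikimate is absent, so GorL is inactive.
Required activator GorL is absent, so *irpV* is not transcribed.
So IrpV is not produced.
Norleucine is present, so CilQ is active.
Ornithine is absent, so VelW is active.
With repressor CilQ bound, *kepX* is not transcribed.
So KepX is not produced.
MoO₄²⁻ is absent, so LutV is inactive.
Required activator LutV is absent, so *bexW* is not transcribed.
→ *bexW* is OFF in A.
Condition B:
Shikimate is present, so GorL is active.
No repressor is bound and GorL is active, so *irpV* is transcribed.
So IrpV is produced and active.
Norleucine is absent, so CilQ is inactive.
Ornithine is present, so VelW is inactive.
Required activator VelW is absent, so *kepX* is not transcribed.
So KepX is not produced.
MoO₄²⁻ is absent, so LutV is inactive.
With repressor IrpV bound, *bexW* is not transcribed.
→ *bexW* is OFF in B.

neither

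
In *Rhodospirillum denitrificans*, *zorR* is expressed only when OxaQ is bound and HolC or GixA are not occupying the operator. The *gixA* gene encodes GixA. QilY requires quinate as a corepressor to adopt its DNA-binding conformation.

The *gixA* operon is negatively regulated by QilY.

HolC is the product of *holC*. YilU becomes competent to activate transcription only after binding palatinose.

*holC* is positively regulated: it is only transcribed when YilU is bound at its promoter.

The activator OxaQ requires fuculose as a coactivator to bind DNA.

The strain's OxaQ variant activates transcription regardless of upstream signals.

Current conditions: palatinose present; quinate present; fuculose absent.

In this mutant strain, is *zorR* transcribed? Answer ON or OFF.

Palatinose is present, so YilU is active.
No repressor is bound and YilU is active, so *holC* is transcribed.
So HolC is produced and active.
OxaQ is constitutively active in this strain.
Quinate is present, so QilY is active.
With repressor QilY bound, *gixA* is not transcribed.
So GixA is not produced.
With repressor HolC bound, *zorR* is not transcribed.

OFF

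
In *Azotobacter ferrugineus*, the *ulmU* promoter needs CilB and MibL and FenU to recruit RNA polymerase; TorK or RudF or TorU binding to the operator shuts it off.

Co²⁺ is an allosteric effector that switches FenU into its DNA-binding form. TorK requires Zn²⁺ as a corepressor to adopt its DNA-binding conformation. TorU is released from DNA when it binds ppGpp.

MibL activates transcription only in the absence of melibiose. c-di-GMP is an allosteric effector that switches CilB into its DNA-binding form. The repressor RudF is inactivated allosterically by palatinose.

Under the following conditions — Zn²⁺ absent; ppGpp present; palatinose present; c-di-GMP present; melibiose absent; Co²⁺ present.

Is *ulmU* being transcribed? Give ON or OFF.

Zn²⁺ is absent, so TorK is inactive.
Palatinose is present, so RudF is inactive.
c-di-GMP is present, so CilB is active.
Melibiose is absent, so MibL is active.
Co²⁺ is present, so FenU is active.
ppGpp is present, so TorU is inactive.
No repressor is bound and CilB and MibL and FenU are active, so *ulmU* is transcribed.

ON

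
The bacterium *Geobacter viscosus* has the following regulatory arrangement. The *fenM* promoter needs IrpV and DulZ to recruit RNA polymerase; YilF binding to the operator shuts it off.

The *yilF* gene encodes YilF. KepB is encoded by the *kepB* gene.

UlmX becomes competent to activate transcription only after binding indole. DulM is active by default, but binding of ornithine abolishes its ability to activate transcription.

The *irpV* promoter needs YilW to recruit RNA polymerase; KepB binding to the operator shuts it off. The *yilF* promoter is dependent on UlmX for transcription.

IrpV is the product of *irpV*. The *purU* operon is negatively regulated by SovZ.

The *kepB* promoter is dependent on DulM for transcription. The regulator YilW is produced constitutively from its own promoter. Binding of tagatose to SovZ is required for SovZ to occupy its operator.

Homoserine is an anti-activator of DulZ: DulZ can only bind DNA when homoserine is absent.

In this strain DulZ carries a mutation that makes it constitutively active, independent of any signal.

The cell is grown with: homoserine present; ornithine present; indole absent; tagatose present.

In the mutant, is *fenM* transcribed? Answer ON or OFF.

Indole is absent, so UlmX is inactive.
Required activator UlmX is absent, so *yilF* is not transcribed.
So YilF is not produced.
YilW is produced constitutively and is active.
Ornithine is present, so DulM is inactive.
Required activator DulM is absent, so *kepB* is not transcribed.
So KepB is not produced.
No repressor is bound and YilW is active, so *irpV* is transcribed.
So IrpV is produced and active.
DulZ is constitutively active in this strain.
No repressor is bound and IrpV and DulZ are active, so *fenM* is transcribed.

ON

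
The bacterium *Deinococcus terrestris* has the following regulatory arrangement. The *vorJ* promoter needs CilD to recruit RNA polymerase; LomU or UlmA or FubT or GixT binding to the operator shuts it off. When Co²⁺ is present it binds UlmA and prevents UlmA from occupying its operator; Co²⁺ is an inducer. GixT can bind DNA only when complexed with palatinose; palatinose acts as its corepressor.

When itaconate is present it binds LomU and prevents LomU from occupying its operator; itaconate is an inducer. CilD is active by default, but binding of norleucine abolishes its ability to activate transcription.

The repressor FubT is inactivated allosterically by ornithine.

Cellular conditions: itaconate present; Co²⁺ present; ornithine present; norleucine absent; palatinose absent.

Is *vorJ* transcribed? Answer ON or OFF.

Norleucine is absent, so CilD is active.
Itaconate is present, so LomU is inactive.
Co²⁺ is present, so UlmA is inactive.
Ornithine is present, so FubT is inactive.
Palatinose is absent, so GixT is inactive.
No repressor is bound and CilD is active, so *vorJ* is transcribed.

ON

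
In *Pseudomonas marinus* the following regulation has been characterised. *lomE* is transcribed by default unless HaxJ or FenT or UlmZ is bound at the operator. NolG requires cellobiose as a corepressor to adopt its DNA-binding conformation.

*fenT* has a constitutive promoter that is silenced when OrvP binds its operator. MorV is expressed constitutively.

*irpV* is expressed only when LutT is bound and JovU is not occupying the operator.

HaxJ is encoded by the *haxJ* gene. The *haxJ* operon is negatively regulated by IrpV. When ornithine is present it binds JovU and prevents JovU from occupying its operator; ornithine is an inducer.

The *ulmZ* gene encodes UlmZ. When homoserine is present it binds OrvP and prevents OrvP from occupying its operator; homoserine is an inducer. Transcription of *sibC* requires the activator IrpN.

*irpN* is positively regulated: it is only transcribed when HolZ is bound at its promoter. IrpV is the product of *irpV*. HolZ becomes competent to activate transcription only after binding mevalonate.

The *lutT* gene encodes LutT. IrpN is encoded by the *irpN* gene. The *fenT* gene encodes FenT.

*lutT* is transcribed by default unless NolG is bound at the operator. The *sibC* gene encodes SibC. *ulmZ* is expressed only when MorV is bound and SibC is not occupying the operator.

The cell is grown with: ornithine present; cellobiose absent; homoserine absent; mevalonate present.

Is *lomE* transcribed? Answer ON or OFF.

ON

Ornithine is present, so JovU is inactive.
Cellobiose is absent, so NolG is inactive.
With no repressor bound, *lutT* is transcribed.
So LutT is produced and active.
No repressor is bound and LutT is active, so *irpV* is transcribed.
So IrpV is produced and active.
With repressor IrpV bound, *haxJ* is not transcribed.
So HaxJ is not produced.
Homoserine is absent, so OrvP is active.
With repressor OrvP bound, *fenT* is not transcribed.
So FenT is not produced.
Mevalonate is present, so HolZ is active.
No repressor is bound and HolZ is active, so *irpN* is transcribed.
So IrpN is produced and active.
No repressor is bound and IrpN is active, so *sibC* is transcribed.
So SibC is produced and active.
MorV is produced constitutively and is active.
With repressor SibC bound, *ulmZ* is not transcribed.
So UlmZ is not produced.
With no repressor bound, *lomE* is transcribed.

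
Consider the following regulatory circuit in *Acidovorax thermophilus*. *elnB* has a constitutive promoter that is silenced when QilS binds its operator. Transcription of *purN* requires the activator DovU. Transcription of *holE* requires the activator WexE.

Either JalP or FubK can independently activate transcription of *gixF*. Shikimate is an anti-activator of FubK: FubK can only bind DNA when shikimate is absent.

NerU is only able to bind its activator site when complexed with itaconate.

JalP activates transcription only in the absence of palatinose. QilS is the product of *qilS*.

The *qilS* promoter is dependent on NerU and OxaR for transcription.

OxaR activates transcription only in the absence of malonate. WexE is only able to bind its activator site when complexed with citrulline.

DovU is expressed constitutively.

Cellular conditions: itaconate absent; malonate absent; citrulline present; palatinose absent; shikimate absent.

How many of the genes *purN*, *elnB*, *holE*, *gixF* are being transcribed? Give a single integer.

DovU is produced constitutively and is active.
No repressor is bound and DovU is active, so *purN* is transcribed.
→ *purN* is ON.
Itaconate is absent, so NerU is inactive.
Malonate is absent, so OxaR is active.
Required activator NerU is absent, so *qilS* is not transcribed.
So QilS is not produced.
With no repressor bound, *elnB* is transcribed.
→ *elnB* is ON.
Citrulline is present, so WexE is active.
No repressor is bound and WexE is active, so *holE* is transcribed.
→ *holE* is ON.
Palatinose is absent, so JalP is active.
Shikimate is absent, so FubK is active.
Activator JalP is present, so *gixF* is transcribed.
→ *gixF* is ON.
4 of the 4 genes are transcribed.

4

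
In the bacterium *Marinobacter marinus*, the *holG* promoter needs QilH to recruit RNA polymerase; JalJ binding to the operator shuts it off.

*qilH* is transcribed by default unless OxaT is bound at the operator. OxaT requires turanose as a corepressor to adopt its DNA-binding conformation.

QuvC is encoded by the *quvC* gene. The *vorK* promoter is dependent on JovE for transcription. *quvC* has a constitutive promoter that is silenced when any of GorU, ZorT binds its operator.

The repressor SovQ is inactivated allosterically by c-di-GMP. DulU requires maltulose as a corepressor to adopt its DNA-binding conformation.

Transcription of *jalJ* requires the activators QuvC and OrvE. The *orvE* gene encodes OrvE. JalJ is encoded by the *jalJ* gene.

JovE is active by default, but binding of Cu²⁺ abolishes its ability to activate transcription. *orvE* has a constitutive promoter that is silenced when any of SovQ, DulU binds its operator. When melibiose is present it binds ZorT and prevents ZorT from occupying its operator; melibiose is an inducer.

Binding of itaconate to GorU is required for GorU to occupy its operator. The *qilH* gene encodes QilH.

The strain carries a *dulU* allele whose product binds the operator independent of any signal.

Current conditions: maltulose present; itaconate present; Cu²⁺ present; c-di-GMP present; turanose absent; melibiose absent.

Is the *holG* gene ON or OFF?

ON

Itaconate is present, so GorU is active.
Melibiose is absent, so ZorT is active.
With repressor GorU bound, *quvC* is not transcribed.
So QuvC is not produced.
c-di-GMP is present, so SovQ is inactive.
DulU is constitutively active in this strain.
With repressor DulU bound, *orvE* is not transcribed.
So OrvE is not produced.
Required activator QuvC is absent, so *jalJ* is not transcribed.
So JalJ is not produced.
Turanose is absent, so OxaT is inactive.
With no repressor bound, *qilH* is transcribed.
So QilH is produced and active.
No repressor is bound and QilH is active, so *holG* is transcribed.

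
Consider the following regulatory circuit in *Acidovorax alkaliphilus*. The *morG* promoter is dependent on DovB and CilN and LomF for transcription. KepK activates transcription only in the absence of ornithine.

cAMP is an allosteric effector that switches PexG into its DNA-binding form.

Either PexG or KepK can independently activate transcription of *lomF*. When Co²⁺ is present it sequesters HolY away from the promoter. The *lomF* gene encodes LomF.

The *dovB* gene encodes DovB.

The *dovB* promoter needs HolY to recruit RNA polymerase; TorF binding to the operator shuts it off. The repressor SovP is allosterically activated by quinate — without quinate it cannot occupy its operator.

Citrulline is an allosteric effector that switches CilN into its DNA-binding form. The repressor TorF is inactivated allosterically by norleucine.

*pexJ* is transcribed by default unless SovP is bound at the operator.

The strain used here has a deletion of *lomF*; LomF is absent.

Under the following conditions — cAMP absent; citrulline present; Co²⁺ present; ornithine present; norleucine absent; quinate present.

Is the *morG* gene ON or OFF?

OFF

Norleucine is absent, so TorF is active.
Co²⁺ is present, so HolY is inactive.
With repressor TorF bound, *dovB* is not transcribed.
So DovB is not produced.
Citrulline is present, so CilN is active.
LomF is non-functional in this strain, so it has no effect.
Required activator DovB is absent, so *morG* is not transcribed.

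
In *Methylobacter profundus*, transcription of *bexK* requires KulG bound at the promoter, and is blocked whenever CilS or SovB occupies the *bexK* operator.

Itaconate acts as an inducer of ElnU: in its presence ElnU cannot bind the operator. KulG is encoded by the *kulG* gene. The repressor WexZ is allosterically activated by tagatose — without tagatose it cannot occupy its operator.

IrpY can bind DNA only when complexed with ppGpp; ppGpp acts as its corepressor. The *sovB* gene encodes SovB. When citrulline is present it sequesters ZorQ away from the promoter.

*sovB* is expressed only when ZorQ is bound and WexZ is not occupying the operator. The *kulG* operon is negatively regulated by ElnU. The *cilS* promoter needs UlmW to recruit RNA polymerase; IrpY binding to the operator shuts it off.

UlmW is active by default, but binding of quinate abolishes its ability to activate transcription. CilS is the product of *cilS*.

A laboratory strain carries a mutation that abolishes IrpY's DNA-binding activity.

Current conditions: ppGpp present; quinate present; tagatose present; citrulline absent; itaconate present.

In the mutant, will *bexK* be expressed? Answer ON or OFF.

ON

IrpY is non-functional in this strain, so it has no effect.
Quinate is present, so UlmW is inactive.
Required activator UlmW is absent, so *cilS* is not transcribed.
So CilS is not produced.
Itaconate is present, so ElnU is inactive.
With no repressor bound, *kulG* is transcribed.
So KulG is produced and active.
Tagatose is present, so WexZ is active.
Citrulline is absent, so ZorQ is active.
With repressor WexZ bound, *sovB* is not transcribed.
So SovB is not produced.
No repressor is bound and KulG is active, so *bexK* is transcribed.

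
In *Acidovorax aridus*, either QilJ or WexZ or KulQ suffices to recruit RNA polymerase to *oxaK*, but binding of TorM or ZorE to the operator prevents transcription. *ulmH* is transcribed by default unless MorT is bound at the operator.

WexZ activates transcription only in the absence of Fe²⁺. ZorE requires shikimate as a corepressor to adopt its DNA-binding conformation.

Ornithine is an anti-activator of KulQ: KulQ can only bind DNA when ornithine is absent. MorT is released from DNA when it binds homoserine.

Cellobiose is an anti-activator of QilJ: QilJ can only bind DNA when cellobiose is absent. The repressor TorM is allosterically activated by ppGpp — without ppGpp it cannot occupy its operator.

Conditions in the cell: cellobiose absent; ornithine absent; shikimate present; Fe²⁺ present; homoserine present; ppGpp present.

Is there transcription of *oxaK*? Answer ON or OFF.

OFF

ppGpp is present, so TorM is active.
Shikimate is present, so ZorE is active.
Cellobiose is absent, so QilJ is active.
Fe²⁺ is present, so WexZ is inactive.
Ornithine is absent, so KulQ is active.
With repressor TorM bound, *oxaK* is not transcribed.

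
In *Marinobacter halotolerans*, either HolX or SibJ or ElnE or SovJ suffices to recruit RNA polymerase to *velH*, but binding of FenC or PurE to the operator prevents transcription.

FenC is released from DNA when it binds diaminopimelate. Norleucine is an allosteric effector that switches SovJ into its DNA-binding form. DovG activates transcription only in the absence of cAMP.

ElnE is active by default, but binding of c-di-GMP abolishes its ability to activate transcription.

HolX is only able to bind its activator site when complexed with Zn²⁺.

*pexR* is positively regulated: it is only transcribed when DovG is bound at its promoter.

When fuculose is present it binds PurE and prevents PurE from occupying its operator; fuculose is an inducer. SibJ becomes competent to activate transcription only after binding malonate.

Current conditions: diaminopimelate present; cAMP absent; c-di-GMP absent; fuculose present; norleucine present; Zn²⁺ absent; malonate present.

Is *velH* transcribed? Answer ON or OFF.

ON

Zn²⁺ is absent, so HolX is inactive.
Diaminopimelate is present, so FenC is inactive.
Fuculose is present, so PurE is inactive.
Malonate is present, so SibJ is active.
c-di-GMP is absent, so ElnE is active.
Norleucine is present, so SovJ is active.
Activator SibJ is present, so *velH* is transcribed.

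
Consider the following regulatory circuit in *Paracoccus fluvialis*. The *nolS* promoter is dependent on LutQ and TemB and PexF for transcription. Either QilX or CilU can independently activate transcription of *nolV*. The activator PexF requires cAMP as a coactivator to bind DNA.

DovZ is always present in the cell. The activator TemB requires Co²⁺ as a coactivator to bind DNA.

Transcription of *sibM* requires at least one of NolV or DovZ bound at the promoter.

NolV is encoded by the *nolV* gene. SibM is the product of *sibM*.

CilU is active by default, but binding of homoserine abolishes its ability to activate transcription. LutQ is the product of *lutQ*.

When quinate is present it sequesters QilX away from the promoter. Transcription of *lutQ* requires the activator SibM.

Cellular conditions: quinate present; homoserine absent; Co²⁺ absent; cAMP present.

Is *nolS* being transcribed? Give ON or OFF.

Quinate is present, so QilX is inactive.
Homoserine is absent, so CilU is active.
Activator CilU is present, so *nolV* is transcribed.
So NolV is produced and active.
DovZ is produced constitutively and is active.
Activator NolV is present, so *sibM* is transcribed.
So SibM is produced and active.
No repressor is bound and SibM is active, so *lutQ* is transcribed.
So LutQ is produced and active.
Co²⁺ is absent, so TemB is inactive.
cAMP is present, so PexF is active.
Required activator TemB is absent, so *nolS* is not transcribed.

OFF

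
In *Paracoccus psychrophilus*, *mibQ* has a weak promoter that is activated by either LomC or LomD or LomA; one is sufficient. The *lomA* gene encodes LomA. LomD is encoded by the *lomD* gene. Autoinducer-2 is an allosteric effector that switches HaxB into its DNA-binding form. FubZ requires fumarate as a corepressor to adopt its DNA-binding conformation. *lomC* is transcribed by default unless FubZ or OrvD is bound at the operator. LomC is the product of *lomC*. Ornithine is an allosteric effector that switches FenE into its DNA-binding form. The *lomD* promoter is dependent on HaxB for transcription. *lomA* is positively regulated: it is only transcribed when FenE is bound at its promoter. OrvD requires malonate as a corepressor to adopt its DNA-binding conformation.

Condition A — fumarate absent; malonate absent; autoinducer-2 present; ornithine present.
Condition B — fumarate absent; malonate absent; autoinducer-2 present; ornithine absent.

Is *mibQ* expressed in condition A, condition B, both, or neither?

both

Condition A:
Fumarate is absent, so FubZ is inactive.
Malonate is absent, so OrvD is inactive.
With no repressor bound, *lomC* is transcribed.
So LomC is produced and active.
Autoinducer-2 is present, so HaxB is active.
No repressor is bound and HaxB is active, so *lomD* is transcribed.
So LomD is produced and active.
Ornithine is present, so FenE is active.
No repressor is bound and FenE is active, so *lomA* is transcribed.
So LomA is produced and active.
Activator LomC is present, so *mibQ* is transcribed.
→ *mibQ* is ON in A.
Condition B:
Fumarate is absent, so FubZ is inactive.
Malonate is absent, so OrvD is inactive.
With no repressor bound, *lomC* is transcribed.
So LomC is produced and active.
Autoinducer-2 is present, so HaxB is active.
No repressor is bound and HaxB is active, so *lomD* is transcribed.
So LomD is produced and active.
Ornithine is absent, so FenE is inactive.
Required activator FenE is absent, so *lomA* is not transcribed.
So LomA is not produced.
Activator LomC is present, so *mibQ* is transcribed.
→ *mibQ* is ON in B.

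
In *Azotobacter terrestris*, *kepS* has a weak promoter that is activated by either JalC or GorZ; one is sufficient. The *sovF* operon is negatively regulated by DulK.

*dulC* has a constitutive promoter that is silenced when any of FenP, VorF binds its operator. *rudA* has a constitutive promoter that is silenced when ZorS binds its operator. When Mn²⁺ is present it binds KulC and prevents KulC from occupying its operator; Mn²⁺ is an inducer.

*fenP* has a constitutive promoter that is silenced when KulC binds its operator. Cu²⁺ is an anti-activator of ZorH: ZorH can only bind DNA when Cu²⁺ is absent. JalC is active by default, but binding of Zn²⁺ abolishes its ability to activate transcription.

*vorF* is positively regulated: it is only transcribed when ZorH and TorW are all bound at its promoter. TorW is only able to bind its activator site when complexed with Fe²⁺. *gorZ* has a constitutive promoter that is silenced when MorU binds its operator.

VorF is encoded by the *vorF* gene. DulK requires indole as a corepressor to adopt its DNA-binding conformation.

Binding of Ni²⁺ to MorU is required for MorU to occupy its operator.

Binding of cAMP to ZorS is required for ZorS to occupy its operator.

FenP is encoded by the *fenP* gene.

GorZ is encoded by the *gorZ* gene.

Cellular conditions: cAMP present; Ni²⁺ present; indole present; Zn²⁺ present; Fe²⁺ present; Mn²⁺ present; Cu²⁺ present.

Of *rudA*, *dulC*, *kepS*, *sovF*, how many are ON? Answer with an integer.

cAMP is present, so ZorS is active.
With repressor ZorS bound, *rudA* is not transcribed.
→ *rudA* is OFF.
Mn²⁺ is present, so KulC is inactive.
With no repressor bound, *fenP* is transcribed.
So FenP is produced and active.
Cu²⁺ is present, so ZorH is inactive.
Fe²⁺ is present, so TorW is active.
Required activator ZorH is absent, so *vorF* is not transcribed.
So VorF is not produced.
With repressor FenP bound, *dulC* is not transcribed.
→ *dulC* is OFF.
Zn²⁺ is present, so JalC is inactive.
Ni²⁺ is present, so MorU is active.
With repressor MorU bound, *gorZ* is not transcribed.
So GorZ is not produced.
No activator is available at the *kepS* promoter, so *kepS* is not transcribed.
→ *kepS* is OFF.
Indole is present, so DulK is active.
With repressor DulK bound, *sovF* is not transcribed.
→ *sovF* is OFF.
0 of the 4 genes are transcribed.

0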